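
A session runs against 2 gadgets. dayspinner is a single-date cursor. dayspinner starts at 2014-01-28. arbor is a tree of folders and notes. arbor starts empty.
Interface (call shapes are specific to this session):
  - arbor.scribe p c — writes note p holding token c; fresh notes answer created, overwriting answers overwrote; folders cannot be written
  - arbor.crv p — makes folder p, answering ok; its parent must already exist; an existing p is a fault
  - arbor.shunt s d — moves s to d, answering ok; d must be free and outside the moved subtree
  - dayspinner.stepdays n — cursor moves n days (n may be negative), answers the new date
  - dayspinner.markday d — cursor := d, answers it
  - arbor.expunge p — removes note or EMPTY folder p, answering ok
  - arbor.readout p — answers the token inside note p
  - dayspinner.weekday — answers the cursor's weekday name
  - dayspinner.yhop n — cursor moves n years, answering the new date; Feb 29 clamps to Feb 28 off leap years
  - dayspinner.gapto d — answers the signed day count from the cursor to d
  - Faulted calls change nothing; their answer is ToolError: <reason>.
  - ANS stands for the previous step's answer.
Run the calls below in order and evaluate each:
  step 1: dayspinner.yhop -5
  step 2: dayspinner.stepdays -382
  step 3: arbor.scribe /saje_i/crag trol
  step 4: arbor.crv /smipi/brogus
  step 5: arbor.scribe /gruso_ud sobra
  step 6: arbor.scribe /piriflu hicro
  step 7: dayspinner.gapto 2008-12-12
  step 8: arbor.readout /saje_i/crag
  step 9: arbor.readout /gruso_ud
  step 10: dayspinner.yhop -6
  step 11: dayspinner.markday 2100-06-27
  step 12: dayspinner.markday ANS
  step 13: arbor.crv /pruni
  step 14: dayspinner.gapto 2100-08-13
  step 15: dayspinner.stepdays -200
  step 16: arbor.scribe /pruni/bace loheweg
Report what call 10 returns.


;; dayspinner.yhop(n→-5) == 2009-01-28
;; dayspinner.stepdays(n→-382) == 2008-01-12
;; arbor.scribe(p→/saje_i/crag, c→trol) == ToolError: no parent
;; arbor.crv(p→/smipi/brogus) == ToolError: no parent
;; arbor.scribe(p→/gruso_ud, c→sobra) == created
;; arbor.scribe(p→/piriflu, c→hicro) == created
;; dayspinner.gapto(d→2008-12-12) == 335
;; arbor.readout(p→/saje_i/crag) == ToolError: not found
;; arbor.readout(p→/gruso_ud) == sobra
;; dayspinner.yhop(n→-6) == 2002-01-12
;; dayspinner.markday(d→2100-06-27) == 2100-06-27
;; dayspinner.markday(d→ANS) == 2100-06-27
;; arbor.crv(p→/pruni) == ok
;; dayspinner.gapto(d→2100-08-13) == 47
;; dayspinner.stepdays(n→-200) == 2099-12-09
;; arbor.scribe(p→/pruni/bace, c→loheweg) == created

Answer: 2002-01-12


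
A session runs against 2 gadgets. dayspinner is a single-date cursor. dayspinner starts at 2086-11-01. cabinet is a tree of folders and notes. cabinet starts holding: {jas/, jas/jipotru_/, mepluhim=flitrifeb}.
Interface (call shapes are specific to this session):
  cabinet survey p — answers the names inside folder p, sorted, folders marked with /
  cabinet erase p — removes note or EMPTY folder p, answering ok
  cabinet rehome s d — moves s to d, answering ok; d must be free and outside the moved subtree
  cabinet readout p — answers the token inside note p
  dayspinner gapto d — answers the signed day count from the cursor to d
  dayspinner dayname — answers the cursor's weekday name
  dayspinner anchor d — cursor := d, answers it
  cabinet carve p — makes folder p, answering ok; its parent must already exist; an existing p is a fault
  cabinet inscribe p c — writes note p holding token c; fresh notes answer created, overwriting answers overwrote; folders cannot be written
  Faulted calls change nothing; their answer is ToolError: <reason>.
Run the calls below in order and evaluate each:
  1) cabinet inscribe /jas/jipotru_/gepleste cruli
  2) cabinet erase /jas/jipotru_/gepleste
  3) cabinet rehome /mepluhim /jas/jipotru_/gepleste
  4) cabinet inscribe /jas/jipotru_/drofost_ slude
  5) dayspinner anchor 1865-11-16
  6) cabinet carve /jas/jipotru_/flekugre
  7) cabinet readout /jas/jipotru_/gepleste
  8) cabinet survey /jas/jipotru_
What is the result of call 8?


Answer: [drofost_, flekugre/, gepleste]

Derivation:
;; cabinet inscribe(p=/jas/jipotru_/gepleste, c=cruli) -> created
;; cabinet erase(p=/jas/jipotru_/gepleste) -> ok
;; cabinet rehome(s=/mepluhim, d=/jas/jipotru_/gepleste) -> ok
;; cabinet inscribe(p=/jas/jipotru_/drofost_, c=slude) -> created
;; dayspinner anchor(d=1865-11-16) -> 1865-11-16
;; cabinet carve(p=/jas/jipotru_/flekugre) -> ok
;; cabinet readout(p=/jas/jipotru_/gepleste) -> flitrifeb
;; cabinet survey(p=/jas/jipotru_) -> [drofost_, flekugre/, gepleste]


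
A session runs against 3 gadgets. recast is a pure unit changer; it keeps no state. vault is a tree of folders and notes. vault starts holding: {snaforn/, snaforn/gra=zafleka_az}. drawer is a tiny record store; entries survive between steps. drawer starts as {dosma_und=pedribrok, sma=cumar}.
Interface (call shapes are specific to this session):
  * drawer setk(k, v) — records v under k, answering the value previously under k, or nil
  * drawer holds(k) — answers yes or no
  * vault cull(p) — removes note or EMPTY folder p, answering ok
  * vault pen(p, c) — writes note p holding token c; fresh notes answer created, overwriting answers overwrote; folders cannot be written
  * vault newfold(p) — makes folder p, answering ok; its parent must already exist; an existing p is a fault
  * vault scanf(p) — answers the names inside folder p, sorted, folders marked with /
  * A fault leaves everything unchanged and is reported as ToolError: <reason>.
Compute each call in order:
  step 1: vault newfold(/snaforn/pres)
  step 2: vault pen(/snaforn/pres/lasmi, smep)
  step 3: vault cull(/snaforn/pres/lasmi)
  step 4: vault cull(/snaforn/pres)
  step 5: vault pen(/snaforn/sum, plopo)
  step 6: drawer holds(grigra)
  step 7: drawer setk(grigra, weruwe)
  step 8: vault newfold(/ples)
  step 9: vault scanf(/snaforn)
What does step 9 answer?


I invoke vault newfold with /snaforn/pres, which returns ok.
Invoking vault pen with /snaforn/pres/lasmi, smep, yielding created.
I run vault cull with /snaforn/pres/lasmi, and get ok.
I invoke vault cull with /snaforn/pres, → ok.
I run vault pen with /snaforn/sum, plopo, and observe created.
Invoking drawer holds with grigra, which returns no.
I use drawer setk with grigra, weruwe, which returns nil.
Then vault newfold with /ples: ok.
I try vault scanf with /snaforn, — result: [gra, sum].

Answer: [gra, sum]


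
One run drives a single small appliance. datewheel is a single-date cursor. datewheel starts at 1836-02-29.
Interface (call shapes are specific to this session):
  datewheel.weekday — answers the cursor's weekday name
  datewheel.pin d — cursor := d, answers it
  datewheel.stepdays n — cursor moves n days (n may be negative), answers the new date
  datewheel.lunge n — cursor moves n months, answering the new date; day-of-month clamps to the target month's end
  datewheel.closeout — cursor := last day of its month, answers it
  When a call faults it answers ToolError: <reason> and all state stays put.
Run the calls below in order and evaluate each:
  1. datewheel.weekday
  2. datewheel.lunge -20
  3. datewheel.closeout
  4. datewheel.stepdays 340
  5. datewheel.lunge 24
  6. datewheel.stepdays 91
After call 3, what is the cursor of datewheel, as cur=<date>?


Answer: cur=1834-06-30

Derivation:
CALL datewheel.weekday[]
RET  Monday
CALL datewheel.lunge[n='-20']
RET  1834-06-29
CALL datewheel.closeout[]
RET  1834-06-30
CALL datewheel.stepdays[n='340']
RET  1835-06-05
CALL datewheel.lunge[n='24']
RET  1837-06-05
CALL datewheel.stepdays[n='91']
RET  1837-09-04


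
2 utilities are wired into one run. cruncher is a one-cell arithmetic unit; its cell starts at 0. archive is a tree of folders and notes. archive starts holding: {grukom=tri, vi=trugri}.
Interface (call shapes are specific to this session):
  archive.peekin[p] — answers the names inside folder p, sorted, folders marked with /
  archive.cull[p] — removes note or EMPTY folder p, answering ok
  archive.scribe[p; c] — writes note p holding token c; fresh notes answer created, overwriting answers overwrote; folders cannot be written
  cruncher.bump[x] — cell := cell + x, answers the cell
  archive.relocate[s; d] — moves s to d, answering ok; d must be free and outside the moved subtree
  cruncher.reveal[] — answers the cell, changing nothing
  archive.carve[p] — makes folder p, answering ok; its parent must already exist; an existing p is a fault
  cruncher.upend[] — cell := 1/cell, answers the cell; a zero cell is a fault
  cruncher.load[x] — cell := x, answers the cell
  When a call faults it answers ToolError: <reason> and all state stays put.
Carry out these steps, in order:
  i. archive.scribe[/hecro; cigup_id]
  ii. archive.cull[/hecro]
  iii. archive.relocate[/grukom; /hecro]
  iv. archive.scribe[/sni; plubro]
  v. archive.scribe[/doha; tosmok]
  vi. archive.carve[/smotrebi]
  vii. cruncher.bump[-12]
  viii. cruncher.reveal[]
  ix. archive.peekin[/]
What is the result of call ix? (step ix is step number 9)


-- scribe(p→/hecro, c→cigup_id) ~> created
-- cull(p→/hecro) ~> ok
-- relocate(s→/grukom, d→/hecro) ~> ok
-- scribe(p→/sni, c→plubro) ~> created
-- scribe(p→/doha, c→tosmok) ~> created
-- carve(p→/smotrebi) ~> ok
-- bump(x→-12) ~> -12
-- reveal() ~> -12
-- peekin(p→/) ~> [doha, hecro, smotrebi/, sni, vi]

Answer: [doha, hecro, smotrebi/, sni, vi]


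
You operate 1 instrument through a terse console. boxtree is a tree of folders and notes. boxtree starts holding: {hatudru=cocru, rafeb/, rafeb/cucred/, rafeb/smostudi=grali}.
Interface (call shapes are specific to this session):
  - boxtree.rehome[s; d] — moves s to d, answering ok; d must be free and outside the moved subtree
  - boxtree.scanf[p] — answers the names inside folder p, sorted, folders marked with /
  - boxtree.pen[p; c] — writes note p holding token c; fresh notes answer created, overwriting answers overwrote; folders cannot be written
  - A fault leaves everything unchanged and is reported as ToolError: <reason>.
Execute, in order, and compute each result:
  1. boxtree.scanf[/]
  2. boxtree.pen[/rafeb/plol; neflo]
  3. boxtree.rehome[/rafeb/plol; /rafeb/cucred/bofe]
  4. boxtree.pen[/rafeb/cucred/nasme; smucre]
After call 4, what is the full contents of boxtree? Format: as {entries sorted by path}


% scanf(p='/') == [hatudru, rafeb/]
% pen(p='/rafeb/plol', c='neflo') == created
% rehome(s='/rafeb/plol', d='/rafeb/cucred/bofe') == ok
% pen(p='/rafeb/cucred/nasme', c='smucre') == created

Answer: {hatudru=cocru, rafeb/, rafeb/cucred/, rafeb/cucred/bofe=neflo, rafeb/cucred/nasme=smucre, rafeb/smostudi=grali}


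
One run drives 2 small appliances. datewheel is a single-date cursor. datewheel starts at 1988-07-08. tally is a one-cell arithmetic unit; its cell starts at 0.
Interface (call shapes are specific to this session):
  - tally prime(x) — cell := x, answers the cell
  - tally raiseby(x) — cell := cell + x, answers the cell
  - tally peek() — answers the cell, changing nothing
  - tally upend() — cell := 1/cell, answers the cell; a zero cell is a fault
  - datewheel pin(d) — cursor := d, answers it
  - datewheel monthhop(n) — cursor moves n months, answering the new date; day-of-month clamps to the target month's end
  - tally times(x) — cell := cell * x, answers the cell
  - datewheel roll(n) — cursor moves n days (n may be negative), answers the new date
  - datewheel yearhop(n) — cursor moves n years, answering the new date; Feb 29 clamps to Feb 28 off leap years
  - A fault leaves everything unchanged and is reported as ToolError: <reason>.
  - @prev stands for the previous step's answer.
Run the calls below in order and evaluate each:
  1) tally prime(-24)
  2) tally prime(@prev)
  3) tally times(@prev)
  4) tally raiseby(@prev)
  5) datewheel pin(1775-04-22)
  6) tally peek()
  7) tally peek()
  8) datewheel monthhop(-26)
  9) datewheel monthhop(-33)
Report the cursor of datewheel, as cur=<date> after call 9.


Answer: cur=1770-05-22

Derivation:
% tally prime x→-24
:: -24
% tally prime x→@prev
:: -24
% tally times x→@prev
:: 576
% tally raiseby x→@prev
:: 1152
% datewheel pin d→1775-04-22
:: 1775-04-22
% tally peek
:: 1152
% tally peek
:: 1152
% datewheel monthhop n→-26
:: 1773-02-22
% datewheel monthhop n→-33
:: 1770-05-22


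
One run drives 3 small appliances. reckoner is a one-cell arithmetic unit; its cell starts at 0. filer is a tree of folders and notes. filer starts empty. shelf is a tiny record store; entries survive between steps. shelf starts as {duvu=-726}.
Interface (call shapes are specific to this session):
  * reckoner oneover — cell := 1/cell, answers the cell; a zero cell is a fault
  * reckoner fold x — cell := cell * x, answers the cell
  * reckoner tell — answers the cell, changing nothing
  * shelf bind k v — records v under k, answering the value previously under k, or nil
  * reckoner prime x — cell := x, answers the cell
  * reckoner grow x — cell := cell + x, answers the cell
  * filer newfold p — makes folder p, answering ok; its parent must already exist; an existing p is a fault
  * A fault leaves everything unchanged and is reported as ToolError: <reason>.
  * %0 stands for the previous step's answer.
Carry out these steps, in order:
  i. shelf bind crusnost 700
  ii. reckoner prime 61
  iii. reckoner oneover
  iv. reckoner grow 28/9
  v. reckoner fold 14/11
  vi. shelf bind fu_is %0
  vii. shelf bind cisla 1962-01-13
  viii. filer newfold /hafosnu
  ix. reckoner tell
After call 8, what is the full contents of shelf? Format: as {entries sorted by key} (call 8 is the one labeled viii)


Answer: {cisla=1962-01-13, crusnost=700, duvu=-726, fu_is=24038/6039}

Derivation:
Then shelf bind on k→crusnost, v→700, which returns nil.
Next I call reckoner prime on x→61, giving 61.
Calling reckoner oneover(): 1/61.
Now I run reckoner grow on x→28/9, — result: 1717/549.
Calling reckoner fold on x→14/11, and get 24038/6039.
Now I run shelf bind on k→fu_is, v→%0, giving nil.
Calling shelf bind on k→cisla, v→1962-01-13, which returns nil.
I call filer newfold on p→/hafosnu, and observe ok.
I invoke reckoner tell(), and observe 24038/6039.


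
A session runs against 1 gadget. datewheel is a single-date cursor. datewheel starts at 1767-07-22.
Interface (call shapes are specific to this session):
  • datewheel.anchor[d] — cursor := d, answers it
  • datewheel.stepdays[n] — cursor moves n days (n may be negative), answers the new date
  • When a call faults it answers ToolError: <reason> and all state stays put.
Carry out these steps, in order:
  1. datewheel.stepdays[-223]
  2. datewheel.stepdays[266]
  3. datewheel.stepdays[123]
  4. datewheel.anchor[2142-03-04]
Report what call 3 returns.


% datewheel.stepdays -223
= 1766-12-11
% datewheel.stepdays 266
= 1767-09-03
% datewheel.stepdays 123
= 1768-01-04
% datewheel.anchor 2142-03-04
= 2142-03-04

Answer: 1768-01-04


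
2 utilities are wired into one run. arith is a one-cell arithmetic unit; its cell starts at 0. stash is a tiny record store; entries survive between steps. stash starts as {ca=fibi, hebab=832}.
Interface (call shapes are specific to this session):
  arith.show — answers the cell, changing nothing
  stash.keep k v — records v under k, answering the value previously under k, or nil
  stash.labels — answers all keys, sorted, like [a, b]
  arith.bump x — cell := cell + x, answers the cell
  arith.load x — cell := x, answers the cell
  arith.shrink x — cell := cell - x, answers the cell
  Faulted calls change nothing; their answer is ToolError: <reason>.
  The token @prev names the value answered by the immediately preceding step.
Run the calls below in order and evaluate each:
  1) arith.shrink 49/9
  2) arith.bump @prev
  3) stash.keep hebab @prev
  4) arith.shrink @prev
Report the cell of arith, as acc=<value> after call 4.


Answer: acc=-7586/9

Derivation:
% 1. arith.shrink(x: 49/9) -> -49/9
% 2. arith.bump(x: @prev) -> -98/9
% 3. stash.keep(k: hebab, v: @prev) -> 832
% 4. arith.shrink(x: @prev) -> -7586/9


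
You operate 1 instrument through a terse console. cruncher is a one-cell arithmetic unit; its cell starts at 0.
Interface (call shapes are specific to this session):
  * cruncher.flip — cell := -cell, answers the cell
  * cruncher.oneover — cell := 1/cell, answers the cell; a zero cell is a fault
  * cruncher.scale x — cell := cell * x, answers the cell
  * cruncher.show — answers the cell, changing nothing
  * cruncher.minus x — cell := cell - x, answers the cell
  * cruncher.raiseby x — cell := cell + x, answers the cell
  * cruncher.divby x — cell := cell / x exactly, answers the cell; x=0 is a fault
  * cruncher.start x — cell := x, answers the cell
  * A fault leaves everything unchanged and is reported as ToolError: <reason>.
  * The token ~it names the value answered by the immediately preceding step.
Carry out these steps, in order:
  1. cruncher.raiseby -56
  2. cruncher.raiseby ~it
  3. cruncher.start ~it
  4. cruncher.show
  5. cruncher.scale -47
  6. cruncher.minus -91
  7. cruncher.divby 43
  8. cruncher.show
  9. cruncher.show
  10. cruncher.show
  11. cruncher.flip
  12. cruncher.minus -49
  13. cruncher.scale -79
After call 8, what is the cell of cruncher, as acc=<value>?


Answer: acc=5355/43

Derivation:
% raiseby x=-56
:: -56
% raiseby x=~it
:: -112
% start x=~it
:: -112
% show
:: -112
% scale x=-47
:: 5264
% minus x=-91
:: 5355
% divby x=43
:: 5355/43
% show
:: 5355/43
% show
:: 5355/43
% show
:: 5355/43
% flip
:: -5355/43
% minus x=-49
:: -3248/43
% scale x=-79
:: 256592/43


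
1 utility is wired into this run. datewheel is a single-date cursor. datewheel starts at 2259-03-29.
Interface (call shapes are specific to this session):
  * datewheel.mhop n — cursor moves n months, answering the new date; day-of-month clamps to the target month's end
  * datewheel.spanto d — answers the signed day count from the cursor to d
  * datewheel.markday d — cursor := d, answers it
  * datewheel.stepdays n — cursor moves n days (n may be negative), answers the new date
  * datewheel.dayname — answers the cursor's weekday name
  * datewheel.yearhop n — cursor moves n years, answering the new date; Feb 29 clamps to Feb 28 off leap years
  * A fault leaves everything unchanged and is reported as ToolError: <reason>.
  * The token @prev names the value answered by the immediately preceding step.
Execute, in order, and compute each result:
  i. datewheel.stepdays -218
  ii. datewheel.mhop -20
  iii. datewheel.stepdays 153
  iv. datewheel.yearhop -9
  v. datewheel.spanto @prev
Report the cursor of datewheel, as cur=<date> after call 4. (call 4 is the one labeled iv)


→ datewheel.stepdays(n=-218)
← 2258-08-23
→ datewheel.mhop(n=-20)
← 2256-12-23
→ datewheel.stepdays(n=153)
← 2257-05-25
→ datewheel.yearhop(n=-9)
← 2248-05-25
→ datewheel.spanto(d=@prev)
← 0

Answer: cur=2248-05-25


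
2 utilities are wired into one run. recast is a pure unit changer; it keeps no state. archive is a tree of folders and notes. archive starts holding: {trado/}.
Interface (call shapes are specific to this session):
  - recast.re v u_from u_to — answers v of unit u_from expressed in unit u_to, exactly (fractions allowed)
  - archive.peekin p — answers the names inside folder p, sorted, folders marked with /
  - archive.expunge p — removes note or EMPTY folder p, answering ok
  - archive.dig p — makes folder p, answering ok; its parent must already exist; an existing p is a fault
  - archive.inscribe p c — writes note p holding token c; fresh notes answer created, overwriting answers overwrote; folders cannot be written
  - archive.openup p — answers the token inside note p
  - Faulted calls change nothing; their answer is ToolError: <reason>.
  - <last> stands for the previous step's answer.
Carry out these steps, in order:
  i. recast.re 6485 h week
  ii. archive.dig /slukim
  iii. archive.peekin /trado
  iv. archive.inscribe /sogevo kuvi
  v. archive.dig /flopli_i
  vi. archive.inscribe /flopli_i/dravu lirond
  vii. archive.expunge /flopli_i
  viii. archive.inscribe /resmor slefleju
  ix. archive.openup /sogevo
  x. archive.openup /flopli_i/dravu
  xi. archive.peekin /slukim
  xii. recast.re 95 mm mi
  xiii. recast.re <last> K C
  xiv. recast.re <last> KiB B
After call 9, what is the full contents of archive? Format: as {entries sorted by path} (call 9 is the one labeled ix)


CALL recast.re[v='6485'; u_from='h'; u_to='week']
RET  6485/168
CALL archive.dig[p='/slukim']
RET  ok
CALL archive.peekin[p='/trado']
RET  []
CALL archive.inscribe[p='/sogevo'; c='kuvi']
RET  created
CALL archive.dig[p='/flopli_i']
RET  ok
CALL archive.inscribe[p='/flopli_i/dravu'; c='lirond']
RET  created
CALL archive.expunge[p='/flopli_i']
RET  ToolError: not empty
CALL archive.inscribe[p='/resmor'; c='slefleju']
RET  created
CALL archive.openup[p='/sogevo']
RET  kuvi
CALL archive.openup[p='/flopli_i/dravu']
RET  lirond
CALL archive.peekin[p='/slukim']
RET  []
CALL recast.re[v='95'; u_from='mm'; u_to='mi']
RET  95/1609344
CALL recast.re[v='<last>'; u_from='K'; u_to='C']
RET  -2197961093/8046720
CALL recast.re[v='<last>'; u_from='KiB'; u_to='B']
RET  -17583688744/62865

Answer: {flopli_i/, flopli_i/dravu=lirond, resmor=slefleju, slukim/, sogevo=kuvi, trado/}


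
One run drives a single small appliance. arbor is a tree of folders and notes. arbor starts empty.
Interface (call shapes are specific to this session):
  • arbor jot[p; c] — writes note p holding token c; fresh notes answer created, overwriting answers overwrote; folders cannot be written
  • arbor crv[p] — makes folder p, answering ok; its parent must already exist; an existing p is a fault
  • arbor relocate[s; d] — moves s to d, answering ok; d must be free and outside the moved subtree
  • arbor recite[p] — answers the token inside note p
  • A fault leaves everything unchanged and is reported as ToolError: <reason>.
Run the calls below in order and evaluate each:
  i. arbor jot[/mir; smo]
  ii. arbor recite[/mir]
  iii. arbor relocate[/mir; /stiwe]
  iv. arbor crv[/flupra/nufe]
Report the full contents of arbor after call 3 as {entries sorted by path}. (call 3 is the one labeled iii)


I use arbor jot with p→/mir, c→smo, which returns created.
Now I run arbor recite with p→/mir, and observe smo.
Then arbor relocate with s→/mir, d→/stiwe, yielding ok.
Invoking arbor crv with p→/flupra/nufe, and see ToolError: no parent.

Answer: {stiwe=smo}


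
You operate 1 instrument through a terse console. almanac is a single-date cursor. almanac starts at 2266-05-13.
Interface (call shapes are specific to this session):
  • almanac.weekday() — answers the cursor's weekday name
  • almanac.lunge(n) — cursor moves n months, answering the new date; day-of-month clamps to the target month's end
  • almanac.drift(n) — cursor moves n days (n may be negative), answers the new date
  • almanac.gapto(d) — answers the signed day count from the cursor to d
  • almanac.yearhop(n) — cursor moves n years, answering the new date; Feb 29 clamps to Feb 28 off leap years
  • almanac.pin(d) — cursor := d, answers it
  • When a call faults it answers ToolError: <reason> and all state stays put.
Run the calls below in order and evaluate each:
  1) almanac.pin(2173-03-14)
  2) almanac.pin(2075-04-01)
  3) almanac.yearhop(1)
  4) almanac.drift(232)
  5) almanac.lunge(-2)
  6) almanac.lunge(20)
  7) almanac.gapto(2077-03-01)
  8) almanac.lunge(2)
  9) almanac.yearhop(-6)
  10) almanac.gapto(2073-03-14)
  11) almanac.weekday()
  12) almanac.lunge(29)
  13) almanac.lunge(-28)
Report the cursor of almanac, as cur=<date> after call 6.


Answer: cur=2078-05-19

Derivation:
% pin d: 2173-03-14
:: 2173-03-14
% pin d: 2075-04-01
:: 2075-04-01
% yearhop n: 1
:: 2076-04-01
% drift n: 232
:: 2076-11-19
% lunge n: -2
:: 2076-09-19
% lunge n: 20
:: 2078-05-19
% gapto d: 2077-03-01
:: -444
% lunge n: 2
:: 2078-07-19
% yearhop n: -6
:: 2072-07-19
% gapto d: 2073-03-14
:: 238
% weekday
:: Tuesday
% lunge n: 29
:: 2074-12-19
% lunge n: -28
:: 2072-08-19


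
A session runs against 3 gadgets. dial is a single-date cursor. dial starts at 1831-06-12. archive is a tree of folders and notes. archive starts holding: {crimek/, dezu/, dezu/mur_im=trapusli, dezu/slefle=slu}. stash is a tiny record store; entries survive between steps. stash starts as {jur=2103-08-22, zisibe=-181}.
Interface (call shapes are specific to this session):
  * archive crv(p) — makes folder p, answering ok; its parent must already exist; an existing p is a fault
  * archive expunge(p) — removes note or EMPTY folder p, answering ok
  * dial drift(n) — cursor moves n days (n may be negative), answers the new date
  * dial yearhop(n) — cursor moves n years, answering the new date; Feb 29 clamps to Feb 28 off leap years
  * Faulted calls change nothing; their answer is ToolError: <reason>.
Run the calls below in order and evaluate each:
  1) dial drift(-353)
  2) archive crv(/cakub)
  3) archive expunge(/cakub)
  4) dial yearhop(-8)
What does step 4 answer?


Answer: 1822-06-24

Derivation:
I run dial drift using n: -353, and observe 1830-06-24.
Then archive crv using p: /cakub, → ok.
I try archive expunge using p: /cakub, and observe ok.
I try dial yearhop using n: -8, and get 1822-06-24.


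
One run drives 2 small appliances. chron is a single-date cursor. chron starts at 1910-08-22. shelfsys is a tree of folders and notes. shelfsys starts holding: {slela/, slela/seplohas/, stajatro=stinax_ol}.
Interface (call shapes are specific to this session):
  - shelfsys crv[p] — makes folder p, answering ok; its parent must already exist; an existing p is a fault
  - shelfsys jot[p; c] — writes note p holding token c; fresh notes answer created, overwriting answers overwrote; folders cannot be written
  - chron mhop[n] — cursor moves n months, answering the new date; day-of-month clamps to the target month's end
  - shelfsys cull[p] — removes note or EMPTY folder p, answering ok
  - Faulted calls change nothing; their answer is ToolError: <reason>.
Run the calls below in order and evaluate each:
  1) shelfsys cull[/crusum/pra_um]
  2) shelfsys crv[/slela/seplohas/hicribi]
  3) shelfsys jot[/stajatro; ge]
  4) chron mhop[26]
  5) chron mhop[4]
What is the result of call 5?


Answer: 1913-02-22

Derivation:
> shelfsys cull p='/crusum/pra_um'
  ToolError: not found
> shelfsys crv p='/slela/seplohas/hicribi'
  ok
> shelfsys jot p='/stajatro' c='ge'
  overwrote
> chron mhop n='26'
  1912-10-22
> chron mhop n='4'
  1913-02-22


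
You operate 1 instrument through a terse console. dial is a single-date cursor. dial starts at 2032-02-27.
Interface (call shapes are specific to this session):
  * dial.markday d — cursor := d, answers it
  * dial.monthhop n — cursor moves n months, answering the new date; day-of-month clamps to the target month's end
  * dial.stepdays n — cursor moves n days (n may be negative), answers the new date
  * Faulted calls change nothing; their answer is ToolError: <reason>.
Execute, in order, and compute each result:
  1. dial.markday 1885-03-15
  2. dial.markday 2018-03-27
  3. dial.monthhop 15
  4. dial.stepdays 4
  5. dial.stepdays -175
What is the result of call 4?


Answer: 2019-07-01

Derivation:
>>> dial.markday d: 1885-03-15
[out] 1885-03-15
>>> dial.markday d: 2018-03-27
[out] 2018-03-27
>>> dial.monthhop n: 15
[out] 2019-06-27
>>> dial.stepdays n: 4
[out] 2019-07-01
>>> dial.stepdays n: -175
[out] 2019-01-07


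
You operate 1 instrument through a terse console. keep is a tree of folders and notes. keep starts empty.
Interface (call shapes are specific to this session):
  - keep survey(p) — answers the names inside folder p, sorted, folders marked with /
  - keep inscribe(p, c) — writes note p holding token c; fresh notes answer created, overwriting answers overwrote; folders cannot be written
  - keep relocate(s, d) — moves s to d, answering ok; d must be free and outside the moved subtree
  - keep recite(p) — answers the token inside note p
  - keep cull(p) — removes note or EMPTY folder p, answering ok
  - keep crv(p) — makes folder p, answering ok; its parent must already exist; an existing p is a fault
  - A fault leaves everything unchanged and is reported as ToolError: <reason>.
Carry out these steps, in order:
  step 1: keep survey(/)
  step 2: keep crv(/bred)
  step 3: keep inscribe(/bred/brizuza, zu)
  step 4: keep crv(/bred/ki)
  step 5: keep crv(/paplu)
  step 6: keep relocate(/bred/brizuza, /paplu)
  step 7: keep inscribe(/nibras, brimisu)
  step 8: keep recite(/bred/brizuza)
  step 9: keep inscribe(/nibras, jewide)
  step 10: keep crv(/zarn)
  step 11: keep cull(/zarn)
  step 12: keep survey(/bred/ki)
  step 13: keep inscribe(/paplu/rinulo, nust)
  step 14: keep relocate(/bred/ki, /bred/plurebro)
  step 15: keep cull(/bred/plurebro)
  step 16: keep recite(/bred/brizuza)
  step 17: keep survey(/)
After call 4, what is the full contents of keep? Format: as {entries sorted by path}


Answer: {bred/, bred/brizuza=zu, bred/ki/}

Derivation:
·→ keep survey(p=/)
·← []
·→ keep crv(p=/bred)
·← ok
·→ keep inscribe(p=/bred/brizuza, c=zu)
·← created
·→ keep crv(p=/bred/ki)
·← ok
·→ keep crv(p=/paplu)
·← ok
·→ keep relocate(s=/bred/brizuza, d=/paplu)
·← ToolError: exists
·→ keep inscribe(p=/nibras, c=brimisu)
·← created
·→ keep recite(p=/bred/brizuza)
·← zu
·→ keep inscribe(p=/nibras, c=jewide)
·← overwrote
·→ keep crv(p=/zarn)
·← ok
·→ keep cull(p=/zarn)
·← ok
·→ keep survey(p=/bred/ki)
·← []
·→ keep inscribe(p=/paplu/rinulo, c=nust)
·← created
·→ keep relocate(s=/bred/ki, d=/bred/plurebro)
·← ok
·→ keep cull(p=/bred/plurebro)
·← ok
·→ keep recite(p=/bred/brizuza)
·← zu
·→ keep survey(p=/)
·← [bred/, nibras, paplu/]


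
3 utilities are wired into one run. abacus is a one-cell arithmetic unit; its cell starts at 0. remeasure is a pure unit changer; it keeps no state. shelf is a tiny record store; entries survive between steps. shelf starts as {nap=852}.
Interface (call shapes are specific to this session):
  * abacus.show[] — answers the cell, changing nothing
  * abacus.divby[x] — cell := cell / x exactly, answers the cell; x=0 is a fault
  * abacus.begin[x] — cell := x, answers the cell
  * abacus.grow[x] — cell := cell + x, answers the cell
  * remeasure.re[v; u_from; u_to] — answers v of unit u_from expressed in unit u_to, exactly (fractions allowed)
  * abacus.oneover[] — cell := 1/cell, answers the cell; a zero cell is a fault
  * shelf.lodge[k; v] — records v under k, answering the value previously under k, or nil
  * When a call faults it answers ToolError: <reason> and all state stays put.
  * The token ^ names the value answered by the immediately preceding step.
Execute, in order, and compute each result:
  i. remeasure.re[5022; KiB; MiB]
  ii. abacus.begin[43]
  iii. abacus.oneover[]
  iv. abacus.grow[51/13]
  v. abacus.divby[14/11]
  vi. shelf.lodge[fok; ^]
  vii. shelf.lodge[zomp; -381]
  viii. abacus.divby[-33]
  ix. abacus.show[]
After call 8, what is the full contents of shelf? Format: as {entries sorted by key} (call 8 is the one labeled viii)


Answer: {fok=12133/3913, nap=852, zomp=-381}

Derivation:
Do: remeasure.re[v→5022; u_from→KiB; u_to→MiB]
See: 2511/512
Do: abacus.begin[x→43]
See: 43
Do: abacus.oneover[]
See: 1/43
Do: abacus.grow[x→51/13]
See: 2206/559
Do: abacus.divby[x→14/11]
See: 12133/3913
Do: shelf.lodge[k→fok; v→^]
See: nil
Do: shelf.lodge[k→zomp; v→-381]
See: nil
Do: abacus.divby[x→-33]
See: -1103/11739
Do: abacus.show[]
See: -1103/11739


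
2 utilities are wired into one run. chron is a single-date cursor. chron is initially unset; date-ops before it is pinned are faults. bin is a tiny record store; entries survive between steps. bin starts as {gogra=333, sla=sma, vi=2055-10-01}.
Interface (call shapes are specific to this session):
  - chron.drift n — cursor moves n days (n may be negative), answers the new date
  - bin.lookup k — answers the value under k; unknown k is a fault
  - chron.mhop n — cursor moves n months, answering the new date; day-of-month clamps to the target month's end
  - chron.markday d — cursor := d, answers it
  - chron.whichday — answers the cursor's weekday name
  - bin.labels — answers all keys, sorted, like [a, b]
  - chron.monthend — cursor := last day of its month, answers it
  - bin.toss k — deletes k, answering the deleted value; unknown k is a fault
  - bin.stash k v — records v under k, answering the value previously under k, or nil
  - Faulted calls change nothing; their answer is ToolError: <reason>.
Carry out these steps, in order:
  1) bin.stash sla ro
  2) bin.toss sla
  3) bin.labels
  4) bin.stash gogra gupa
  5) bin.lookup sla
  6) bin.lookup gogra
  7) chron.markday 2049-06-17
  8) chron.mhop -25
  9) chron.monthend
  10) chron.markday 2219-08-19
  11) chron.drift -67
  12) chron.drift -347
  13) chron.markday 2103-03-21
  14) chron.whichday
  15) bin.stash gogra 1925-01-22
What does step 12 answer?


I call bin.stash passing k: sla, v: ro, which returns sma.
I call bin.toss passing k: sla, yielding ro.
Next I call bin.labels(), — result: [gogra, vi].
I try bin.stash passing k: gogra, v: gupa, → 333.
I try bin.lookup passing k: sla: ToolError: no such key sla.
I try bin.lookup passing k: gogra, and see gupa.
I try chron.markday passing d: 2049-06-17, which returns 2049-06-17.
Calling chron.mhop passing n: -25: 2047-05-17.
Using chron.monthend, and see 2047-05-31.
Using chron.markday passing d: 2219-08-19, → 2219-08-19.
I invoke chron.drift passing n: -67, and see 2219-06-13.
Now I run chron.drift passing n: -347, and see 2218-07-01.
Using chron.markday passing d: 2103-03-21, and get 2103-03-21.
Invoking chron.whichday(), and get Wednesday.
Next I call bin.stash passing k: gogra, v: 1925-01-22, — result: gupa.

Answer: 2218-07-01


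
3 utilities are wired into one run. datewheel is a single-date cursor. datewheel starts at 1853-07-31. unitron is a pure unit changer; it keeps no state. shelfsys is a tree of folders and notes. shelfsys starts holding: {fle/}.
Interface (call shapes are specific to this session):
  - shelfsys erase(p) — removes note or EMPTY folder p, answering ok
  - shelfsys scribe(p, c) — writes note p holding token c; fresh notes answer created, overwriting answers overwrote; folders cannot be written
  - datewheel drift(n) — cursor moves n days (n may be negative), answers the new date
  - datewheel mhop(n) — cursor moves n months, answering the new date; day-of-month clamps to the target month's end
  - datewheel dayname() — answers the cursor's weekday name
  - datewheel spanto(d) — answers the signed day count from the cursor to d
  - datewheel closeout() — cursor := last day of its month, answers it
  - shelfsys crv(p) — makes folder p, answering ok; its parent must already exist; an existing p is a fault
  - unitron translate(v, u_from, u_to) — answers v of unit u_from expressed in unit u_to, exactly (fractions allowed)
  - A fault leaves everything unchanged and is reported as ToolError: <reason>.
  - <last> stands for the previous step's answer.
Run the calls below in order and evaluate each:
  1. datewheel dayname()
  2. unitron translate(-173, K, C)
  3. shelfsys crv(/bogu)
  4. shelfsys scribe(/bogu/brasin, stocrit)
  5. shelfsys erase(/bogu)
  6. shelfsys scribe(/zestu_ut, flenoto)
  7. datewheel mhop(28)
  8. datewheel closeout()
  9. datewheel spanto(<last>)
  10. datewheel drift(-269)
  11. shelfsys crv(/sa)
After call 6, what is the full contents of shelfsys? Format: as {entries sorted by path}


Answer: {bogu/, bogu/brasin=stocrit, fle/, zestu_ut=flenoto}

Derivation:
I try datewheel dayname, → Sunday.
Using unitron translate with v→-173, u_from→K, u_to→C, yielding -8923/20.
Then shelfsys crv with p→/bogu, and get ok.
Now I run shelfsys scribe with p→/bogu/brasin, c→stocrit, → created.
I use shelfsys erase with p→/bogu, which returns ToolError: not empty.
I try shelfsys scribe with p→/zestu_ut, c→flenoto, → created.
I call datewheel mhop with n→28, and see 1855-11-30.
I call datewheel closeout, and see 1855-11-30.
I run datewheel spanto with d→<last>, which returns 0.
Then datewheel drift with n→-269, → 1855-03-06.
Then shelfsys crv with p→/sa, and observe ok.


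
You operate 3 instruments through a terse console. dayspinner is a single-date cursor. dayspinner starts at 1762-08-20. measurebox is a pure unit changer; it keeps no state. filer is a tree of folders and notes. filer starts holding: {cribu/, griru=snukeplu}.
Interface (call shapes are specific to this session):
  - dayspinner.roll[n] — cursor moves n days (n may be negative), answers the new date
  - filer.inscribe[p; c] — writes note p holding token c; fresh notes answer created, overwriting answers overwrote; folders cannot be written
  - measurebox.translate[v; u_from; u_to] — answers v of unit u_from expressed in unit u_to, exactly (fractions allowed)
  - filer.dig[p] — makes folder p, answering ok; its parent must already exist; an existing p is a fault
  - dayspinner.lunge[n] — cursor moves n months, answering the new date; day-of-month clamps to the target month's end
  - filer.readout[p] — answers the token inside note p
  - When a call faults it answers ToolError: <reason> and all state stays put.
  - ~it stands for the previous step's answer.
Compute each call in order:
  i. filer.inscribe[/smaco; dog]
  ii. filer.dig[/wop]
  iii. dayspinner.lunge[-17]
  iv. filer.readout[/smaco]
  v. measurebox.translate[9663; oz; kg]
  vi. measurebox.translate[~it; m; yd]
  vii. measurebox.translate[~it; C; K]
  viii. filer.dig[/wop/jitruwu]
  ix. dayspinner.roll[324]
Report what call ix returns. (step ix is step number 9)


Answer: 1762-02-07

Derivation:
CALL filer.inscribe[p='/smaco'; c='dog']
RET  created
CALL filer.dig[p='/wop']
RET  ok
CALL dayspinner.lunge[n='-17']
RET  1761-03-20
CALL filer.readout[p='/smaco']
RET  dog
CALL measurebox.translate[v='9663'; u_from='oz'; u_to='kg']
RET  438306307131/1600000000
CALL measurebox.translate[v='~it'; u_from='m'; u_to='yd']
RET  146102102377/487680000
CALL measurebox.translate[v='~it'; u_from='C'; u_to='K']
RET  279311894377/487680000
CALL filer.dig[p='/wop/jitruwu']
RET  ok
CALL dayspinner.roll[n='324']
RET  1762-02-07


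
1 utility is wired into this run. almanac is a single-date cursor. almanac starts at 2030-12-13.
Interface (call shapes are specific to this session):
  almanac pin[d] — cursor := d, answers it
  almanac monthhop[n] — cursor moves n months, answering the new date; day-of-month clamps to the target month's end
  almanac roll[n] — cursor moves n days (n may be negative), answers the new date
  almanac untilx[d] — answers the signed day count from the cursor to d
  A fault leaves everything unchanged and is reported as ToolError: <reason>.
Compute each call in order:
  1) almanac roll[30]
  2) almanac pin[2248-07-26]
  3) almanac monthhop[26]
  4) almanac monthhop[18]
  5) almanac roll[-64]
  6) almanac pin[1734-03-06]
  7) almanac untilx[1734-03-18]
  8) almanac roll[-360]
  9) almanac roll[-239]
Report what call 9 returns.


Step: almanac roll[n→30]
Result: 2031-01-12
Step: almanac pin[d→2248-07-26]
Result: 2248-07-26
Step: almanac monthhop[n→26]
Result: 2250-09-26
Step: almanac monthhop[n→18]
Result: 2252-03-26
Step: almanac roll[n→-64]
Result: 2252-01-22
Step: almanac pin[d→1734-03-06]
Result: 1734-03-06
Step: almanac untilx[d→1734-03-18]
Result: 12
Step: almanac roll[n→-360]
Result: 1733-03-11
Step: almanac roll[n→-239]
Result: 1732-07-15

Answer: 1732-07-15


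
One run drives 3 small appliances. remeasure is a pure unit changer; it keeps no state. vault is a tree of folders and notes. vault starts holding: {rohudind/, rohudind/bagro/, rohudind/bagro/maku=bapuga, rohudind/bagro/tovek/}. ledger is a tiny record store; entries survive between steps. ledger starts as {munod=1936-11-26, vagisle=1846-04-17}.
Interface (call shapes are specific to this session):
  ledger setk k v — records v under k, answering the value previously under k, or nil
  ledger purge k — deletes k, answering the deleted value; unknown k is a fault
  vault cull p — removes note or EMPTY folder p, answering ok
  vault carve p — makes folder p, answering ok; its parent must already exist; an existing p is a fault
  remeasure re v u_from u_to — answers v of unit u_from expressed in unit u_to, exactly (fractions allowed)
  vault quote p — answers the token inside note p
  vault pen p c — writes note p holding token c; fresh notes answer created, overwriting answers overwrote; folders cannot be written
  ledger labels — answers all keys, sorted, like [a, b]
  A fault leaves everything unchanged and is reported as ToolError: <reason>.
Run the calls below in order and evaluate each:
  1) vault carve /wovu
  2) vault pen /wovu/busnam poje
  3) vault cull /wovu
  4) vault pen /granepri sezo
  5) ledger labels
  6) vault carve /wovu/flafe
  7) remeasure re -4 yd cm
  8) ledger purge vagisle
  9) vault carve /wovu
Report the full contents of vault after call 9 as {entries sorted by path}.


Answer: {granepri=sezo, rohudind/, rohudind/bagro/, rohudind/bagro/maku=bapuga, rohudind/bagro/tovek/, wovu/, wovu/busnam=poje, wovu/flafe/}

Derivation:
==> vault carve(p→/wovu)
<== ok
==> vault pen(p→/wovu/busnam, c→poje)
<== created
==> vault cull(p→/wovu)
<== ToolError: not empty
==> vault pen(p→/granepri, c→sezo)
<== created
==> ledger labels()
<== [munod, vagisle]
==> vault carve(p→/wovu/flafe)
<== ok
==> remeasure re(v→-4, u_from→yd, u_to→cm)
<== -9144/25
==> ledger purge(k→vagisle)
<== 1846-04-17
==> vault carve(p→/wovu)
<== ToolError: exists
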